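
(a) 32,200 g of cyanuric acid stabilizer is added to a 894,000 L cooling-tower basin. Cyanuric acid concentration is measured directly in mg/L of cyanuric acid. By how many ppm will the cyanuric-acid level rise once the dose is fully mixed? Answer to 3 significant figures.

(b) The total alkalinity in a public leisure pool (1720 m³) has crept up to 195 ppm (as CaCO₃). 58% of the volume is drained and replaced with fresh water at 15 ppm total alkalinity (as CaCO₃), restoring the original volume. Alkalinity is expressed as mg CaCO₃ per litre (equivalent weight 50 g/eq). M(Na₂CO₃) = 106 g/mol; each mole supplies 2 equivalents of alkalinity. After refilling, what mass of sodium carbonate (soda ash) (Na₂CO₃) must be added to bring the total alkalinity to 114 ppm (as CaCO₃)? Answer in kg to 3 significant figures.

(a) Rise: 32,200 g / 894,000 L × 1000 = 36.02 mg/L.

(b) Volume: 1720 m³ = 1,720,000 L.
(b) After draining 58% and refilling: 195 × 0.42 + 15 × 0.58 = 90.6 ppm.
(b) Deficit to target: 114 − 90.6 = 23.4 mg/L.
(b) As CaCO₃: 23.4 mg/L × 1,720,000 L = 40,250 g; ÷ 50 g/eq ÷ 2 = 402.5 mol Na₂CO₃.
(b) Mass: 402.5 × 106 = 42,660 g.

(a) 36.0 ppm; (b) 42.7 kg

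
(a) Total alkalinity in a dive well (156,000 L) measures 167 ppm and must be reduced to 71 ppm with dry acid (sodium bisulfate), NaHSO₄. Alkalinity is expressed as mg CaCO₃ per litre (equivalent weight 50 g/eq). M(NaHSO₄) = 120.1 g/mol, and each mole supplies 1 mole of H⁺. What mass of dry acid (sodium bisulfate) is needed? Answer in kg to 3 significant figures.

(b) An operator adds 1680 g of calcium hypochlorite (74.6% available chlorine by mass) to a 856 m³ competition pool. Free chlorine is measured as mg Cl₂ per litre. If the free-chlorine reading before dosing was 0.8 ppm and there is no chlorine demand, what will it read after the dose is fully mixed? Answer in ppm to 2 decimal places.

(a) 36.0 kg; (b) 2.26 ppm

(a) Alkalinity to neutralize: (167 − 71) = 96 mg/L as CaCO₃ × 156,000 L = 14,980 g as CaCO₃.
(a) Equivalents of H⁺ required: 14,980 ÷ 50 g/eq = 299.5 eq = 299.5 mol NaHSO₄.
(a) Mass of NaHSO₄: 299.5 × 120.1 = 35,970 g.

(b) Volume: 856 m³ = 856,000 L.
(b) Available chlorine delivered: 1680 g × 0.746 = 1253 g as Cl₂.
(b) Concentration rise: 1253 g / 856,000 L = 1.464 mg/L = 1.46 ppm.
(b) Final FC: 0.8 + 1.46 = 2.26 ppm.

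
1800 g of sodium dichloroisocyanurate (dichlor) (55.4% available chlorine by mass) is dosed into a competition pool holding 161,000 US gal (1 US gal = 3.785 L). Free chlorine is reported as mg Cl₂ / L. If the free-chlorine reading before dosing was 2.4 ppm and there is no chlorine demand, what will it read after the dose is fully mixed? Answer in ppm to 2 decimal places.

4.04 ppm

Volume: 161,000 US gal × 3.785 L/gal = 609,385 L.
Available chlorine delivered: 1800 g × 0.554 = 997.2 g as Cl₂.
Concentration rise: 997.2 g / 609,385 L = 1.636 mg/L = 1.64 ppm.
Final FC: 2.4 + 1.64 = 4.04 ppm.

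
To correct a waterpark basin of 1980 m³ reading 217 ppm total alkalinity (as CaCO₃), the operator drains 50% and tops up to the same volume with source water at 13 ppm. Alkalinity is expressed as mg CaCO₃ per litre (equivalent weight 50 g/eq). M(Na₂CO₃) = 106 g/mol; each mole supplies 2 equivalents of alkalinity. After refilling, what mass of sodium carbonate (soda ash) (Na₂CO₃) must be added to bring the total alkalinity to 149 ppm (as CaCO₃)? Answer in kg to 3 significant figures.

71.4 kg

Volume: 1980 m³ = 1,980,000 L.
After draining 50% and refilling: 217 × 0.50 + 13 × 0.50 = 115 ppm.
Deficit to target: 149 − 115 = 34 mg/L.
As CaCO₃: 34 mg/L × 1,980,000 L = 67,320 g; ÷ 50 g/eq ÷ 2 = 673.2 mol Na₂CO₃.
Mass: 673.2 × 106 = 71,360 g.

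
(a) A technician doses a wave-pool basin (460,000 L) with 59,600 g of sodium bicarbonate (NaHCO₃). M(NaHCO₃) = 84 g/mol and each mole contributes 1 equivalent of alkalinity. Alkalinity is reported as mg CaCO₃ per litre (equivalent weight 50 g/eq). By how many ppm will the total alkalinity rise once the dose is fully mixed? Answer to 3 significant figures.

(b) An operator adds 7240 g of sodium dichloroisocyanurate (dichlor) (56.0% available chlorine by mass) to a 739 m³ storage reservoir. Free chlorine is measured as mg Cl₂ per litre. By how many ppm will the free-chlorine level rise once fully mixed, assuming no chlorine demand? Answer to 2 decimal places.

(a) Moles of NaHCO₃: 59,600 g ÷ 84 g/mol = 709.5 mol → 709.5 eq of alkalinity.
(a) As CaCO₃: 709.5 eq × 50 g/eq = 35,480 g.
(a) Rise: 35,480 g / 460,000 L × 1000 = 77.12 mg/L.

(b) Volume: 739 m³ = 739,000 L.
(b) Available chlorine delivered: 7240 g × 0.56 = 4054 g as Cl₂.
(b) Concentration rise: 4054 g / 739,000 L = 5.486 mg/L = 5.49 ppm.

(a) 77.1 ppm; (b) 5.49 ppm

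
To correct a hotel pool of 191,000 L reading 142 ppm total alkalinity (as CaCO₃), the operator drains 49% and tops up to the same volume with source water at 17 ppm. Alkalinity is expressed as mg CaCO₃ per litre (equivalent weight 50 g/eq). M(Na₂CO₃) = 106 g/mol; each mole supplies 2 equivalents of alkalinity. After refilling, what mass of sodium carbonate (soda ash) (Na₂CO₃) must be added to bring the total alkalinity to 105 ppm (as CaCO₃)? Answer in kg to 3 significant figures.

After draining 49% and refilling: 142 × 0.51 + 17 × 0.49 = 80.75 ppm.
Deficit to target: 105 − 80.75 = 24.25 mg/L.
As CaCO₃: 24.25 mg/L × 191,000 L = 4632 g; ÷ 50 g/eq ÷ 2 = 46.32 mol Na₂CO₃.
Mass: 46.32 × 106 = 4910 g.

4.91 kg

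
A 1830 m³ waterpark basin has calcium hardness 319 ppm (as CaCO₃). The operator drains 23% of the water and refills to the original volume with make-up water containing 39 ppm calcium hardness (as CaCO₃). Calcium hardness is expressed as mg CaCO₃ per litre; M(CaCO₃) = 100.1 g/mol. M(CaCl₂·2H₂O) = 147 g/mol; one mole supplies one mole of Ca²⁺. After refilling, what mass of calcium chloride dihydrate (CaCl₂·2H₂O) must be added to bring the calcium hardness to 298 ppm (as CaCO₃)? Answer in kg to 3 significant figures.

Volume: 1830 m³ = 1,830,000 L.
After draining 23% and refilling: 319 × 0.77 + 39 × 0.23 = 254.6 ppm.
Deficit to target: 298 − 254.6 = 43.4 mg/L.
As CaCO₃: 43.4 mg/L × 1,830,000 L = 79,420 g; ÷ 100.1 = 793.4 mol Ca²⁺.
Mass: 793.4 × 147 = 116,600 g.

117 kg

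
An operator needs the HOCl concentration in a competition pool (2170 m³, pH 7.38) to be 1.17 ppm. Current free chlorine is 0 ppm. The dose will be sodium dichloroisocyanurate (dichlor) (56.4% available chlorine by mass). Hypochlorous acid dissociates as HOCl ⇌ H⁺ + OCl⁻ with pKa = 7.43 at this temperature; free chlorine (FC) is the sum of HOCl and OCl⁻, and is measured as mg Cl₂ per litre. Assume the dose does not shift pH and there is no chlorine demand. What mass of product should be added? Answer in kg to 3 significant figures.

8.51 kg

Volume: 2170 m³ = 2,170,000 L.
[OCl⁻]/[HOCl] = 10^(pH − pKa) = 10^(7.38 − 7.43) = 0.8913; fraction as HOCl = 1/(1 + 0.8913) = 0.5288.
Free chlorine required for 1.17 ppm HOCl: 1.17 / 0.5288 = 2.213 ppm.
FC to add: 2.213 − 0 = 2.213 mg/L as Cl₂.
Cl₂ equivalent: 2.213 mg/L × 2,170,000 L = 4802 g.
Product at 56.4% available Cl: 4802 / 0.564 = 8514 g.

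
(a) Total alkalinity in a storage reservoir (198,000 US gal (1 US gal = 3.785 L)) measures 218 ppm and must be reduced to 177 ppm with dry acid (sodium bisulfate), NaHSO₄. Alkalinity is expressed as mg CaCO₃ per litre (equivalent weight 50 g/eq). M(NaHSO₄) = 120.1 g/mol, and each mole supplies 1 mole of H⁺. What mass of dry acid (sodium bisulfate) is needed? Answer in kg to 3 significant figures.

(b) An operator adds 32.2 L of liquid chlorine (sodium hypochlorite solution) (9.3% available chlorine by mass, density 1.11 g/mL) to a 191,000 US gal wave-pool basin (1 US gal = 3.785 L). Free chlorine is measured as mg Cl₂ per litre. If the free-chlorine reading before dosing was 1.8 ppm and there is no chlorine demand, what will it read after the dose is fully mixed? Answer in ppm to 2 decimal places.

(a) Volume: 198,000 US gal × 3.785 L/gal = 749,430 L.
(a) Alkalinity to neutralize: (218 − 177) = 41 mg/L as CaCO₃ × 749,430 L = 30,730 g as CaCO₃.
(a) Equivalents of H⁺ required: 30,730 ÷ 50 g/eq = 614.5 eq = 614.5 mol NaHSO₄.
(a) Mass of NaHSO₄: 614.5 × 120.1 = 73,810 g.

(b) Volume: 191,000 US gal × 3.785 L/gal = 722,935 L.
(b) Mass of solution: 32.2 L × 1000 mL/L × 1.11 g/mL = 35,740 g.
(b) Available chlorine delivered: 35,740 g × 0.093 = 3324 g as Cl₂.
(b) Concentration rise: 3324 g / 722,935 L = 4.598 mg/L = 4.60 ppm.
(b) Final FC: 1.8 + 4.60 = 6.40 ppm.

(a) 73.8 kg; (b) 6.40 ppm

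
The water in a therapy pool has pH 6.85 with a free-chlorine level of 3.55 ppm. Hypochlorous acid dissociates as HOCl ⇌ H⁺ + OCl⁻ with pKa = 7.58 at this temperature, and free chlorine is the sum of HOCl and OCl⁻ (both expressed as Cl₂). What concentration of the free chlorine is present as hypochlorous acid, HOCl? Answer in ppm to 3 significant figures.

2.99 ppm

[OCl⁻]/[HOCl] = 10^(pH − pKa) = 10^(6.85 − 7.58) = 10^-0.73 = 0.1862.
Fraction as HOCl = 1 / (1 + 0.1862) = 0.843.
HOCl = 0.843 × 3.55 ppm = 2.993 ppm.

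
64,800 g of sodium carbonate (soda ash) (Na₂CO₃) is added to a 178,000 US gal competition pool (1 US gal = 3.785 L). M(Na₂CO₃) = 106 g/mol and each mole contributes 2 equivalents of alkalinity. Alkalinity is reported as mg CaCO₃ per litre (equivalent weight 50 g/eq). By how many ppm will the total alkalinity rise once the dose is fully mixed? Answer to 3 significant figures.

90.7 ppm

Volume: 178,000 US gal × 3.785 L/gal = 673,730 L.
Moles of Na₂CO₃: 64,800 g ÷ 106 g/mol = 611.3 mol → 1223 eq of alkalinity.
As CaCO₃: 1223 eq × 50 g/eq = 61,130 g.
Rise: 61,130 g / 673,730 L × 1000 = 90.74 mg/L.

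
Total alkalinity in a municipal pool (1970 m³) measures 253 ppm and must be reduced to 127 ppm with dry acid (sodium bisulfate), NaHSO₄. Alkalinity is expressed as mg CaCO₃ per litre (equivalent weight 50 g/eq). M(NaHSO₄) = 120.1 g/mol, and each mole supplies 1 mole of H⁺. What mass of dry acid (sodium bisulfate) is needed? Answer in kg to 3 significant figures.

Volume: 1970 m³ = 1,970,000 L.
Alkalinity to neutralize: (253 − 127) = 126 mg/L as CaCO₃ × 1,970,000 L = 248,200 g as CaCO₃.
Equivalents of H⁺ required: 248,200 ÷ 50 g/eq = 4964 eq = 4964 mol NaHSO₄.
Mass of NaHSO₄: 4964 × 120.1 = 596,200 g.

596 kg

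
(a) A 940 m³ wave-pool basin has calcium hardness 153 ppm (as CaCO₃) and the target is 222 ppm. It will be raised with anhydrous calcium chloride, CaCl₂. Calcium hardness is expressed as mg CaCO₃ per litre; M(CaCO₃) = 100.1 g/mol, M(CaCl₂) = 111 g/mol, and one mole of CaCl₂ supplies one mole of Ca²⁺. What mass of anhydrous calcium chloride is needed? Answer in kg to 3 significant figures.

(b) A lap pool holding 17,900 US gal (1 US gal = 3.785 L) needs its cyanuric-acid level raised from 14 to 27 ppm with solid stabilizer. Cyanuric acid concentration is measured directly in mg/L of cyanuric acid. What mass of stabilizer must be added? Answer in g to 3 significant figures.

(a) Volume: 940 m³ = 940,000 L.
(a) Hardness to add: (222 − 153) = 69 mg/L as CaCO₃ × 940,000 L = 64,860 g as CaCO₃.
(a) Moles of Ca²⁺ (1 mol Ca²⁺ ≡ 1 mol CaCO₃): 64,860 / 100.1 g/mol = 648 mol.
(a) Mass of CaCl₂: 648 × 111 = 71,920 g.

(b) Volume: 17,900 US gal × 3.785 L/gal = 67,752 L.
(b) CYA to add: (27 − 14) = 13 mg/L × 67,752 L = 880.8 g cyanuric acid.

(a) 71.9 kg; (b) 881 g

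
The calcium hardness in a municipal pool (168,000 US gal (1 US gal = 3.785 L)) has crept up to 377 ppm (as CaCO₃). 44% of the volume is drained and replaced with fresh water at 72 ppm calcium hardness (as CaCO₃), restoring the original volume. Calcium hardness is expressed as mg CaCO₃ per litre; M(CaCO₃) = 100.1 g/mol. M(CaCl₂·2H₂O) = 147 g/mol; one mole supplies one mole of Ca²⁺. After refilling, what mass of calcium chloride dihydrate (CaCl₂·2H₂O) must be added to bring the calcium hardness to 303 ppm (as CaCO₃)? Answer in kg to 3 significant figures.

56.2 kg

Volume: 168,000 US gal × 3.785 L/gal = 635,880 L.
After draining 44% and refilling: 377 × 0.56 + 72 × 0.44 = 242.8 ppm.
Deficit to target: 303 − 242.8 = 60.2 mg/L.
As CaCO₃: 60.2 mg/L × 635,880 L = 38,280 g; ÷ 100.1 = 382.4 mol Ca²⁺.
Mass: 382.4 × 147 = 56,220 g.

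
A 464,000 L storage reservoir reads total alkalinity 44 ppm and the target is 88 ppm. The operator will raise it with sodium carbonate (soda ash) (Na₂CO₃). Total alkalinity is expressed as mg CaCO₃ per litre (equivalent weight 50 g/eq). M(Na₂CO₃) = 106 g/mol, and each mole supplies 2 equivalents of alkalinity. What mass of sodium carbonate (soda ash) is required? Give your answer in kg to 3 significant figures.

21.6 kg

Alkalinity to add: (88 − 44) = 44 mg/L as CaCO₃ × 464,000 L = 20,420 g as CaCO₃.
Equivalents: 20,420 g ÷ 50 g/eq = 408.3 eq.
Each mole of Na₂CO₃ supplies 2 eq, so 408.3 / 2 = 204.2 mol.
Mass: 204.2 mol × 106 g/mol = 21,640 g.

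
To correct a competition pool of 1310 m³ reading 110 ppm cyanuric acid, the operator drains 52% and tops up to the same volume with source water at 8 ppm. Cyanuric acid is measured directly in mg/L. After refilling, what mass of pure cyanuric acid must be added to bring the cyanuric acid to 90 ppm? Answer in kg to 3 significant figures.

43.3 kg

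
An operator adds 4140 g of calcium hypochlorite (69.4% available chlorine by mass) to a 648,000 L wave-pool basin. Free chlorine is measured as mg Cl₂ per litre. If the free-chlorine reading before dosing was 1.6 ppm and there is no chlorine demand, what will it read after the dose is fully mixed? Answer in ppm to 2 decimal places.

Available chlorine delivered: 4140 g × 0.694 = 2873 g as Cl₂.
Concentration rise: 2873 g / 648,000 L = 4.434 mg/L = 4.43 ppm.
Final FC: 1.6 + 4.43 = 6.03 ppm.

6.03 ppm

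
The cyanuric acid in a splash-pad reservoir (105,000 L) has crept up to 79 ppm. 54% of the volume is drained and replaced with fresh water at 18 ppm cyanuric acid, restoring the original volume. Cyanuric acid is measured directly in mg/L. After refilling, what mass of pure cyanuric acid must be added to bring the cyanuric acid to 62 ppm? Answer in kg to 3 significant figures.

1.67 kg

After draining 54% and refilling: 79 × 0.46 + 18 × 0.54 = 46.06 ppm.
Deficit to target: 62 − 46.06 = 15.94 mg/L.
Mass: 15.94 mg/L × 105,000 L = 1674 g cyanuric acid.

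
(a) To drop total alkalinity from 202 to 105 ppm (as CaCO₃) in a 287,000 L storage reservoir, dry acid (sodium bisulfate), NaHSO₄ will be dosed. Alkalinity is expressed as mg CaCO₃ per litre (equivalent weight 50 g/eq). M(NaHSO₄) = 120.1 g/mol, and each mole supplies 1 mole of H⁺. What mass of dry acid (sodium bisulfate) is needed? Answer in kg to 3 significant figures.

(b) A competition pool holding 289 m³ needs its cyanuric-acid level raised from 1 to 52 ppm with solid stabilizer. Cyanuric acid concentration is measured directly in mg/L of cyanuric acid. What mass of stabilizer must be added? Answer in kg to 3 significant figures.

(a) Alkalinity to neutralize: (202 − 105) = 97 mg/L as CaCO₃ × 287,000 L = 27,840 g as CaCO₃.
(a) Equivalents of H⁺ required: 27,840 ÷ 50 g/eq = 556.8 eq = 556.8 mol NaHSO₄.
(a) Mass of NaHSO₄: 556.8 × 120.1 = 66,870 g.

(b) Volume: 289 m³ = 289,000 L.
(b) CYA to add: (52 − 1) = 51 mg/L × 289,000 L = 14,740 g cyanuric acid.

(a) 66.9 kg; (b) 14.7 kg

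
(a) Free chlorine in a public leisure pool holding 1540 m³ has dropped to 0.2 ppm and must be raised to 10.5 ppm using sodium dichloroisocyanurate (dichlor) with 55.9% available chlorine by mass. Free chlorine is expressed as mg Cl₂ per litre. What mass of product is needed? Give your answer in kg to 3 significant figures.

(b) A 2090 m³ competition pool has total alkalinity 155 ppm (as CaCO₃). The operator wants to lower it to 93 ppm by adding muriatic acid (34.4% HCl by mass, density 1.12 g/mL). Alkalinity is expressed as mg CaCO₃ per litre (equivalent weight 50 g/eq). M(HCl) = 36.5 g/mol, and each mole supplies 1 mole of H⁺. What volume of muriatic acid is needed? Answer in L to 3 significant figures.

(a) 28.4 kg; (b) 246 L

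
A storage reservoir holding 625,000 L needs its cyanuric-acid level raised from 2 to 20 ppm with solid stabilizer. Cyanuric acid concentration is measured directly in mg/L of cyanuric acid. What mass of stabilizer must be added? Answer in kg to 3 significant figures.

11.2 kg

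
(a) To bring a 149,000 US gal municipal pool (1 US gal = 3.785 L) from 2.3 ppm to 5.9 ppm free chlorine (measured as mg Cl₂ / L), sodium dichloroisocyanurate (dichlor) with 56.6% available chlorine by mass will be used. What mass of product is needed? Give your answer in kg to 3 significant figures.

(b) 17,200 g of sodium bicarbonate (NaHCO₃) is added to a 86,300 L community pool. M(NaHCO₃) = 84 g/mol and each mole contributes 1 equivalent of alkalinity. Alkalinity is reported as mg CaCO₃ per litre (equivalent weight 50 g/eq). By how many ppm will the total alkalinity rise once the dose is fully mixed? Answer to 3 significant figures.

(a) 3.59 kg; (b) 119 ppm

(a) Volume: 149,000 US gal × 3.785 L/gal = 563,965 L.
(a) Chlorine deficit: 5.9 − 2.3 = 3.6 ppm = 3.6 mg/L as Cl₂.
(a) Cl₂ equivalent needed: 3.6 mg/L × 563,965 L = 2,030,000 mg = 2030 g.
(a) Product at 56.6% available chlorine: 2030 / 0.566 = 3587 g.

(b) Moles of NaHCO₃: 17,200 g ÷ 84 g/mol = 204.8 mol → 204.8 eq of alkalinity.
(b) As CaCO₃: 204.8 eq × 50 g/eq = 10,240 g.
(b) Rise: 10,240 g / 86,300 L × 1000 = 118.6 mg/L.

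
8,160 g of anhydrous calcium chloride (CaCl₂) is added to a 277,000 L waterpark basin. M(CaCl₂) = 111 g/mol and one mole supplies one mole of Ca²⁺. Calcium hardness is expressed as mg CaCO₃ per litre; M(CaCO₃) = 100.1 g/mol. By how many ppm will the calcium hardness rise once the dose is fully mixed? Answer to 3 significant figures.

26.6 ppm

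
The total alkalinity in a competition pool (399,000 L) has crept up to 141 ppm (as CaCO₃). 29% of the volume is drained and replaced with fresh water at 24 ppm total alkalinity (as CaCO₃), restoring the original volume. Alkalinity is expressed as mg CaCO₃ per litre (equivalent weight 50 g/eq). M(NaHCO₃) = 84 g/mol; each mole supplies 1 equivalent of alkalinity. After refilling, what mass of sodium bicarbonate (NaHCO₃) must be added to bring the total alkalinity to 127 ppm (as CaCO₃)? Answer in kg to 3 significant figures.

13.4 kg

After draining 29% and refilling: 141 × 0.71 + 24 × 0.29 = 107.07 ppm.
Deficit to target: 127 − 107.07 = 19.93 mg/L.
As CaCO₃: 19.93 mg/L × 399,000 L = 7952 g; ÷ 50 g/eq ÷ 1 = 159 mol NaHCO₃.
Mass: 159 × 84 = 13,360 g.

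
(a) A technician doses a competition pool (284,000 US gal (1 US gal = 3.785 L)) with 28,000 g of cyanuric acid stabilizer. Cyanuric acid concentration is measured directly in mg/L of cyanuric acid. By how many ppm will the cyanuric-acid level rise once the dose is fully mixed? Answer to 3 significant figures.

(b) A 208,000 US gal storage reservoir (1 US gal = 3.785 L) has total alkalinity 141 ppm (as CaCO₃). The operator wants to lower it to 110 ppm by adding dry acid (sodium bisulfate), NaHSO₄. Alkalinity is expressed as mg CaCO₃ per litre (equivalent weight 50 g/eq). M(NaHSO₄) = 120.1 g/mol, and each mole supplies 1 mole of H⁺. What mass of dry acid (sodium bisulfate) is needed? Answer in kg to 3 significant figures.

(a) Volume: 284,000 US gal × 3.785 L/gal = 1,074,940 L.
(a) Rise: 28,000 g / 1,074,940 L × 1000 = 26.05 mg/L.

(b) Volume: 208,000 US gal × 3.785 L/gal = 787,280 L.
(b) Alkalinity to neutralize: (141 − 110) = 31 mg/L as CaCO₃ × 787,280 L = 24,410 g as CaCO₃.
(b) Equivalents of H⁺ required: 24,410 ÷ 50 g/eq = 488.1 eq = 488.1 mol NaHSO₄.
(b) Mass of NaHSO₄: 488.1 × 120.1 = 58,620 g.

(a) 26.0 ppm; (b) 58.6 kg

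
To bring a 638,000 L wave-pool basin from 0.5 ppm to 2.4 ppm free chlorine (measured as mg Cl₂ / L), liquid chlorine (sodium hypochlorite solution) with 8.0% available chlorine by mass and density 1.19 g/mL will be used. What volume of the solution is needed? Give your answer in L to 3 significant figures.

12.7 L

Chlorine deficit: 2.4 − 0.5 = 1.9 ppm = 1.9 mg/L as Cl₂.
Cl₂ equivalent needed: 1.9 mg/L × 638,000 L = 1,212,000 mg = 1212 g.
Product at 8.0% available chlorine: 1212 / 0.08 = 15,150 g.
Volume at density 1.19 g/mL: 15,150 g ÷ 1.19 g/mL = 12,730 mL.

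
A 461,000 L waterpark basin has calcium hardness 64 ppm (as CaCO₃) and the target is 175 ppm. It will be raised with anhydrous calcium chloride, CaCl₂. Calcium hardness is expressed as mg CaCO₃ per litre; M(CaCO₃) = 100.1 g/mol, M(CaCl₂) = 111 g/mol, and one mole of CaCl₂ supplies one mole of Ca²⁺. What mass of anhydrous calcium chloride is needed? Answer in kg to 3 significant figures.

56.7 kg

Hardness to add: (175 − 64) = 111 mg/L as CaCO₃ × 461,000 L = 51,170 g as CaCO₃.
Moles of Ca²⁺ (1 mol Ca²⁺ ≡ 1 mol CaCO₃): 51,170 / 100.1 g/mol = 511.2 mol.
Mass of CaCl₂: 511.2 × 111 = 56,740 g.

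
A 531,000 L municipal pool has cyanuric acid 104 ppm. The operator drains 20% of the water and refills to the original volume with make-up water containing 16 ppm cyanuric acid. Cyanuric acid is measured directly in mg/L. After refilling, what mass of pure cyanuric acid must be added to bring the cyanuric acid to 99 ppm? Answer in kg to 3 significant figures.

After draining 20% and refilling: 104 × 0.80 + 16 × 0.20 = 86.4 ppm.
Deficit to target: 99 − 86.4 = 12.6 mg/L.
Mass: 12.6 mg/L × 531,000 L = 6691 g cyanuric acid.

6.69 kg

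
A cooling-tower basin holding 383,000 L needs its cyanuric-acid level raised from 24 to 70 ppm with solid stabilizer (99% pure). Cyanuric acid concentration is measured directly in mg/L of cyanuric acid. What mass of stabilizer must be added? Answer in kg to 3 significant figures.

17.8 kg

CYA to add: (70 − 24) = 46 mg/L × 383,000 L = 17,620 g cyanuric acid.
At 99% purity: 17,620 / 0.99 = 17,800 g product.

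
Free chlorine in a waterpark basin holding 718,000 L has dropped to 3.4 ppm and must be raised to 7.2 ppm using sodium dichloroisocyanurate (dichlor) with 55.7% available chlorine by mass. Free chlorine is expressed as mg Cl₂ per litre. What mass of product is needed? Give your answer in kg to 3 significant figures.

4.90 kg

Chlorine deficit: 7.2 − 3.4 = 3.8 ppm = 3.8 mg/L as Cl₂.
Cl₂ equivalent needed: 3.8 mg/L × 718,000 L = 2,728,000 mg = 2728 g.
Product at 55.7% available chlorine: 2728 / 0.557 = 4898 g.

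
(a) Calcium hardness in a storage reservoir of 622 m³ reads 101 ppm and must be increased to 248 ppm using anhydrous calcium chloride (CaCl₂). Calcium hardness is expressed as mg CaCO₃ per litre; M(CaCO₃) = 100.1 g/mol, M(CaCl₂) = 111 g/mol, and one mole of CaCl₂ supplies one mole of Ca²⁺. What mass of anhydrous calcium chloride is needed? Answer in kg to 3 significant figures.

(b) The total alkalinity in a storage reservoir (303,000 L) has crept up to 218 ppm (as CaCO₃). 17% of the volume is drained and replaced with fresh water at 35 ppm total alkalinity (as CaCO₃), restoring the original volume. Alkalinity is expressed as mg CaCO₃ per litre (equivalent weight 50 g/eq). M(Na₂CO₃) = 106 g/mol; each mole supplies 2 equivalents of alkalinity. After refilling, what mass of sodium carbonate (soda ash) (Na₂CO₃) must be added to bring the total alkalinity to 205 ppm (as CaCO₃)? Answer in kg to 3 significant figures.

(a) Volume: 622 m³ = 622,000 L.
(a) Hardness to add: (248 − 101) = 147 mg/L as CaCO₃ × 622,000 L = 91,430 g as CaCO₃.
(a) Moles of Ca²⁺ (1 mol Ca²⁺ ≡ 1 mol CaCO₃): 91,430 / 100.1 g/mol = 913.4 mol.
(a) Mass of CaCl₂: 913.4 × 111 = 101,400 g.

(b) After draining 17% and refilling: 218 × 0.83 + 35 × 0.17 = 186.89 ppm.
(b) Deficit to target: 205 − 186.89 = 18.11 mg/L.
(b) As CaCO₃: 18.11 mg/L × 303,000 L = 5487 g; ÷ 50 g/eq ÷ 2 = 54.87 mol Na₂CO₃.
(b) Mass: 54.87 × 106 = 5817 g.

(a) 101 kg; (b) 5.82 kg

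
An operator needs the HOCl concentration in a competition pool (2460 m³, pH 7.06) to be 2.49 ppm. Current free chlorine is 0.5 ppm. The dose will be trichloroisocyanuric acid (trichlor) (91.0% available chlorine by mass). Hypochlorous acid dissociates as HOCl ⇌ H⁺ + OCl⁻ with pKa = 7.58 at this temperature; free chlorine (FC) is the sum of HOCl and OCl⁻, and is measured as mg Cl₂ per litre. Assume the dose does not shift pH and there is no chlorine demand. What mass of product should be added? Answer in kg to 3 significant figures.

7.41 kg

Volume: 2460 m³ = 2,460,000 L.
[OCl⁻]/[HOCl] = 10^(pH − pKa) = 10^(7.06 − 7.58) = 0.302; fraction as HOCl = 1/(1 + 0.302) = 0.7681.
Free chlorine required for 2.49 ppm HOCl: 2.49 / 0.7681 = 3.242 ppm.
FC to add: 3.242 − 0.5 = 2.742 mg/L as Cl₂.
Cl₂ equivalent: 2.742 mg/L × 2,460,000 L = 6745 g.
Product at 91.0% available Cl: 6745 / 0.91 = 7412 g.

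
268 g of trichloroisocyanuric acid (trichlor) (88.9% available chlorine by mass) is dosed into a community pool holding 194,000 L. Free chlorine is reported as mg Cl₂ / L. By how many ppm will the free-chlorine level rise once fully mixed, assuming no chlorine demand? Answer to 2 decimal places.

1.23 ppm

Available chlorine delivered: 268 g × 0.889 = 238.3 g as Cl₂.
Concentration rise: 238.3 g / 194,000 L = 1.228 mg/L = 1.23 ppm.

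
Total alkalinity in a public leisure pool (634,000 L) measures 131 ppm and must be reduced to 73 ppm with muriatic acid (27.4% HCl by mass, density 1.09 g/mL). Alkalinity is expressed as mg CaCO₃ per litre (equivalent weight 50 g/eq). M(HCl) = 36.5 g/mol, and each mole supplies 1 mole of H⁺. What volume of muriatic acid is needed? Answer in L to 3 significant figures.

Alkalinity to neutralize: (131 − 73) = 58 mg/L as CaCO₃ × 634,000 L = 36,770 g as CaCO₃.
Equivalents of H⁺ required: 36,770 ÷ 50 g/eq = 735.4 eq = 735.4 mol HCl.
Mass of HCl: 735.4 × 36.5 = 26,840 g.
Mass of 27.4% solution: 26,840 / 0.274 = 97,970 g.
Volume: 97,970 g ÷ 1.09 g/mL = 89,880 mL.

89.9 L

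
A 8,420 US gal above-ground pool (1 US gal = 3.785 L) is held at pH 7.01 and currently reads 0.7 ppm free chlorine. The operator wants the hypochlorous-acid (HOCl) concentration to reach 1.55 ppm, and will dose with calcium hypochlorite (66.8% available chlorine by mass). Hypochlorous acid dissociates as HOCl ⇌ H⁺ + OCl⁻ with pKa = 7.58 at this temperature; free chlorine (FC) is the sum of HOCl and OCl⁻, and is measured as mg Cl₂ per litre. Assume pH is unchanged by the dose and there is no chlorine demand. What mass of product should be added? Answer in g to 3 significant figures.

60.5 g

Volume: 8,420 US gal × 3.785 L/gal = 31,870 L.
[OCl⁻]/[HOCl] = 10^(pH − pKa) = 10^(7.01 − 7.58) = 0.2692; fraction as HOCl = 1/(1 + 0.2692) = 0.7879.
Free chlorine required for 1.55 ppm HOCl: 1.55 / 0.7879 = 1.967 ppm.
FC to add: 1.967 − 0.7 = 1.267 mg/L as Cl₂.
Cl₂ equivalent: 1.267 mg/L × 31,870 L = 40.38 g.
Product at 66.8% available Cl: 40.38 / 0.668 = 60.46 g.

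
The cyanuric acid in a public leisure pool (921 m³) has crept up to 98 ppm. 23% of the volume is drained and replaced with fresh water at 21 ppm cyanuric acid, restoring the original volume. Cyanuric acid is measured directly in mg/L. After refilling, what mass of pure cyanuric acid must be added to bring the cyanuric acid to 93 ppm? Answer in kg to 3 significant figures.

11.7 kg

Volume: 921 m³ = 921,000 L.
After draining 23% and refilling: 98 × 0.77 + 21 × 0.23 = 80.29 ppm.
Deficit to target: 93 − 80.29 = 12.71 mg/L.
Mass: 12.71 mg/L × 921,000 L = 11,710 g cyanuric acid.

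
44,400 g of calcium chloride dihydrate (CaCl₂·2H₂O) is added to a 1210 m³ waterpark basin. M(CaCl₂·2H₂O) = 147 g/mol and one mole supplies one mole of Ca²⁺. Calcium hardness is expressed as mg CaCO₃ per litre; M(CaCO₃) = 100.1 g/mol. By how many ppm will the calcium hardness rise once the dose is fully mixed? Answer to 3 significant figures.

25.0 ppm

Volume: 1210 m³ = 1,210,000 L.
Moles of Ca²⁺: 44,400 g ÷ 147 g/mol = 302 mol.
As CaCO₃: 302 mol × 100.1 g/mol = 30,230 g.
Rise: 30,230 g / 1,210,000 L × 1000 = 24.99 mg/L.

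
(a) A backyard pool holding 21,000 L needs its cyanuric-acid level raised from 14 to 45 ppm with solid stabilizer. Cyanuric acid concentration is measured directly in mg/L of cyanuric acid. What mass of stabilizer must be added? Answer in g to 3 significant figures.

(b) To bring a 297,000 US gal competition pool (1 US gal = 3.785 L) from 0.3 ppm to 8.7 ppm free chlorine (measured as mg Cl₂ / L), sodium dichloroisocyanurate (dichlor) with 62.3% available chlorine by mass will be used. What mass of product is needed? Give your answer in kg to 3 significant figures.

(a) CYA to add: (45 − 14) = 31 mg/L × 21,000 L = 651 g cyanuric acid.

(b) Volume: 297,000 US gal × 3.785 L/gal = 1,124,145 L.
(b) Chlorine deficit: 8.7 − 0.3 = 8.4 ppm = 8.4 mg/L as Cl₂.
(b) Cl₂ equivalent needed: 8.4 mg/L × 1,124,145 L = 9,443,000 mg = 9443 g.
(b) Product at 62.3% available chlorine: 9443 / 0.623 = 15,160 g.

(a) 651 g; (b) 15.2 kg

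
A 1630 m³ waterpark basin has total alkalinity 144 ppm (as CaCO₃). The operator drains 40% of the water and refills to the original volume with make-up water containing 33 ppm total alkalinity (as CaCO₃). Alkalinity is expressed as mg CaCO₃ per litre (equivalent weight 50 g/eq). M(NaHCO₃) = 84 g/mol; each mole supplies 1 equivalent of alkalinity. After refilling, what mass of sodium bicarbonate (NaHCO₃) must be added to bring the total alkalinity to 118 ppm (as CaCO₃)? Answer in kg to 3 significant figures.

50.4 kg

Volume: 1630 m³ = 1,630,000 L.
After draining 40% and refilling: 144 × 0.60 + 33 × 0.40 = 99.6 ppm.
Deficit to target: 118 − 99.6 = 18.4 mg/L.
As CaCO₃: 18.4 mg/L × 1,630,000 L = 29,990 g; ÷ 50 g/eq ÷ 1 = 599.8 mol NaHCO₃.
Mass: 599.8 × 84 = 50,390 g.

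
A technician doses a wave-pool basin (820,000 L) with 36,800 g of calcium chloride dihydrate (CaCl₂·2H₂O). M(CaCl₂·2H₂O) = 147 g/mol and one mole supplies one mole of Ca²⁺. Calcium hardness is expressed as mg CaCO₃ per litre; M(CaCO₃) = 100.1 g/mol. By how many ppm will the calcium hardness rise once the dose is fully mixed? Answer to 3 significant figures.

30.6 ppm

Moles of Ca²⁺: 36,800 g ÷ 147 g/mol = 250.3 mol.
As CaCO₃: 250.3 mol × 100.1 g/mol = 25,060 g.
Rise: 25,060 g / 820,000 L × 1000 = 30.56 mg/L.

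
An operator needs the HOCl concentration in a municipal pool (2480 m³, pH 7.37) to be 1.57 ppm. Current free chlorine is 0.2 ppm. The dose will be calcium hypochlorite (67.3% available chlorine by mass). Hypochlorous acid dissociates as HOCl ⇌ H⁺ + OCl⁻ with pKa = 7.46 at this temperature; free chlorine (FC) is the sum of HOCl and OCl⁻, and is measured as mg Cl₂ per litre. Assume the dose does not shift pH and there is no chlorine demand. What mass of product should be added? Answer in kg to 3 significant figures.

9.75 kg

Volume: 2480 m³ = 2,480,000 L.
[OCl⁻]/[HOCl] = 10^(pH − pKa) = 10^(7.37 − 7.46) = 0.8128; fraction as HOCl = 1/(1 + 0.8128) = 0.5516.
Free chlorine required for 1.57 ppm HOCl: 1.57 / 0.5516 = 2.846 ppm.
FC to add: 2.846 − 0.2 = 2.646 mg/L as Cl₂.
Cl₂ equivalent: 2.646 mg/L × 2,480,000 L = 6562 g.
Product at 67.3% available Cl: 6562 / 0.673 = 9751 g.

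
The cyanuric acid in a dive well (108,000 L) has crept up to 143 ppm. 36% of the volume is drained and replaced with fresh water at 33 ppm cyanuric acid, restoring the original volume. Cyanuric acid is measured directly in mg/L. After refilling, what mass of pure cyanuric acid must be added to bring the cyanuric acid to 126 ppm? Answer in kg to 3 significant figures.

After draining 36% and refilling: 143 × 0.64 + 33 × 0.36 = 103.4 ppm.
Deficit to target: 126 − 103.4 = 22.6 mg/L.
Mass: 22.6 mg/L × 108,000 L = 2441 g cyanuric acid.

2.44 kg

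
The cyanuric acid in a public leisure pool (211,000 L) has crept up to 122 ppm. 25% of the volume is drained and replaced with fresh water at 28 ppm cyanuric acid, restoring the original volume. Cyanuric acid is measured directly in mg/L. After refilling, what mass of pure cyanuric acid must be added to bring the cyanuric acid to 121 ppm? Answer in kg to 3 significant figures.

4.75 kg

After draining 25% and refilling: 122 × 0.75 + 28 × 0.25 = 98.5 ppm.
Deficit to target: 121 − 98.5 = 22.5 mg/L.
Mass: 22.5 mg/L × 211,000 L = 4748 g cyanuric acid.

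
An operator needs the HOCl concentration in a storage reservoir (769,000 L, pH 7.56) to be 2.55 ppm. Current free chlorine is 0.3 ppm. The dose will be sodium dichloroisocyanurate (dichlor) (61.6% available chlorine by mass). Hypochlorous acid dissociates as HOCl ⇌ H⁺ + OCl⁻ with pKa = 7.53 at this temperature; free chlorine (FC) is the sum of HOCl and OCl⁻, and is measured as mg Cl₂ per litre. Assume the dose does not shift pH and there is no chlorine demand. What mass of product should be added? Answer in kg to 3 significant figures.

6.22 kg

[OCl⁻]/[HOCl] = 10^(pH − pKa) = 10^(7.56 − 7.53) = 1.072; fraction as HOCl = 1/(1 + 1.072) = 0.4827.
Free chlorine required for 2.55 ppm HOCl: 2.55 / 0.4827 = 5.282 ppm.
FC to add: 5.282 − 0.3 = 4.982 mg/L as Cl₂.
Cl₂ equivalent: 4.982 mg/L × 769,000 L = 3831 g.
Product at 61.6% available Cl: 3831 / 0.616 = 6220 g.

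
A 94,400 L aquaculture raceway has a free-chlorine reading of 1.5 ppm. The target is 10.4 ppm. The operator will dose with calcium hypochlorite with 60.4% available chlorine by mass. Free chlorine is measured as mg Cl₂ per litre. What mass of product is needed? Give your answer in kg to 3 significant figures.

Chlorine deficit: 10.4 − 1.5 = 8.9 ppm = 8.9 mg/L as Cl₂.
Cl₂ equivalent needed: 8.9 mg/L × 94,400 L = 840,200 mg = 840.2 g.
Product at 60.4% available chlorine: 840.2 / 0.604 = 1391 g.

1.39 kg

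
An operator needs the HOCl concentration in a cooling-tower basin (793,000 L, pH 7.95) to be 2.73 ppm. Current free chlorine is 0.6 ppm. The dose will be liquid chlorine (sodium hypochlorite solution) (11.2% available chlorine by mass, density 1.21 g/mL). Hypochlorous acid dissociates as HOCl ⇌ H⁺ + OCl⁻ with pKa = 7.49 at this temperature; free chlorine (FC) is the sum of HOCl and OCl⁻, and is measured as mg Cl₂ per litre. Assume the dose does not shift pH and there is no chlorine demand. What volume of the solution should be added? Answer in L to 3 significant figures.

[OCl⁻]/[HOCl] = 10^(pH − pKa) = 10^(7.95 − 7.49) = 2.884; fraction as HOCl = 1/(1 + 2.884) = 0.2575.
Free chlorine required for 2.73 ppm HOCl: 2.73 / 0.2575 = 10.6 ppm.
FC to add: 10.6 − 0.6 = 10 mg/L as Cl₂.
Cl₂ equivalent: 10 mg/L × 793,000 L = 7933 g.
Product at 11.2% available Cl: 7933 / 0.112 = 70,830 g.
Volume: 70,830 g ÷ 1.21 g/mL = 58,540 mL.

58.5 L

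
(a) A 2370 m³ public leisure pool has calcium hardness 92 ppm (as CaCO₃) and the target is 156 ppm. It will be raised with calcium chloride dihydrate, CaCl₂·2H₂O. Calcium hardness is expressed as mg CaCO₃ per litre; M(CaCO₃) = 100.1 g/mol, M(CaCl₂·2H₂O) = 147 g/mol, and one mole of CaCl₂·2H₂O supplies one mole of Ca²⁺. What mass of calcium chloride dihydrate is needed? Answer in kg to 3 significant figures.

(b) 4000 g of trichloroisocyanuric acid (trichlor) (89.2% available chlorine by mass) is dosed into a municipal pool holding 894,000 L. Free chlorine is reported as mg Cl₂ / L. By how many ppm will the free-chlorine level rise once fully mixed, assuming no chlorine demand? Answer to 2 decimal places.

(a) 223 kg; (b) 3.99 ppm

(a) Volume: 2370 m³ = 2,370,000 L.
(a) Hardness to add: (156 − 92) = 64 mg/L as CaCO₃ × 2,370,000 L = 151,700 g as CaCO₃.
(a) Moles of Ca²⁺ (1 mol Ca²⁺ ≡ 1 mol CaCO₃): 151,700 / 100.1 g/mol = 1515 mol.
(a) Mass of CaCl₂·2H₂O: 1515 × 147 = 222,700 g.

(b) Available chlorine delivered: 4000 g × 0.892 = 3568 g as Cl₂.
(b) Concentration rise: 3568 g / 894,000 L = 3.991 mg/L = 3.99 ppm.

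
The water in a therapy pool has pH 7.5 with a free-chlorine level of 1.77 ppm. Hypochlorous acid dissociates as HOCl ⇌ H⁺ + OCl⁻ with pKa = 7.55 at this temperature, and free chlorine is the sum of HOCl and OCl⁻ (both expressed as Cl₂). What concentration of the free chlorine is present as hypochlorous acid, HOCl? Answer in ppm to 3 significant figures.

[OCl⁻]/[HOCl] = 10^(pH − pKa) = 10^(7.5 − 7.55) = 10^-0.05 = 0.8913.
Fraction as HOCl = 1 / (1 + 0.8913) = 0.5288.
HOCl = 0.5288 × 1.77 ppm = 0.9359 ppm.

0.936 ppm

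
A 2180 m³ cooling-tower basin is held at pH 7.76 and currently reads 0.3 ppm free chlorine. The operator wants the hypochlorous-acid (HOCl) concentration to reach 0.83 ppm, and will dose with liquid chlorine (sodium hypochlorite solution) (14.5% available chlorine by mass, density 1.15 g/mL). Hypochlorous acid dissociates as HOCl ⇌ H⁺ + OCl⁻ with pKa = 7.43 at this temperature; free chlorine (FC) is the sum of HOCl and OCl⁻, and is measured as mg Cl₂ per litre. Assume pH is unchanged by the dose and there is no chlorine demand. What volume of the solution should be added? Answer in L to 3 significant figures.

Volume: 2180 m³ = 2,180,000 L.
[OCl⁻]/[HOCl] = 10^(pH − pKa) = 10^(7.76 − 7.43) = 2.138; fraction as HOCl = 1/(1 + 2.138) = 0.3187.
Free chlorine required for 0.83 ppm HOCl: 0.83 / 0.3187 = 2.605 ppm.
FC to add: 2.605 − 0.3 = 2.305 mg/L as Cl₂.
Cl₂ equivalent: 2.305 mg/L × 2,180,000 L = 5024 g.
Product at 14.5% available Cl: 5024 / 0.145 = 34,650 g.
Volume: 34,650 g ÷ 1.15 g/mL = 30,130 mL.

30.1 L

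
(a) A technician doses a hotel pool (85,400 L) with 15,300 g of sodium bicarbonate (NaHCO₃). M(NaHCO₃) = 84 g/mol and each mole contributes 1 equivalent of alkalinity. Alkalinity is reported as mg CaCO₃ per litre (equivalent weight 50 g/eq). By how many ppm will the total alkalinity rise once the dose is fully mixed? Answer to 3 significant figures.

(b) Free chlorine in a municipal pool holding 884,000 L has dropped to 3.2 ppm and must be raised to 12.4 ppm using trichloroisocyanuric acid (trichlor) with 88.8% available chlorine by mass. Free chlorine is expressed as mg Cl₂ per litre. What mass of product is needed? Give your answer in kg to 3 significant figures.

(a) Moles of NaHCO₃: 15,300 g ÷ 84 g/mol = 182.1 mol → 182.1 eq of alkalinity.
(a) As CaCO₃: 182.1 eq × 50 g/eq = 9107 g.
(a) Rise: 9107 g / 85,400 L × 1000 = 106.6 mg/L.

(b) Chlorine deficit: 12.4 − 3.2 = 9.2 ppm = 9.2 mg/L as Cl₂.
(b) Cl₂ equivalent needed: 9.2 mg/L × 884,000 L = 8,133,000 mg = 8133 g.
(b) Product at 88.8% available chlorine: 8133 / 0.888 = 9159 g.

(a) 107 ppm; (b) 9.16 kg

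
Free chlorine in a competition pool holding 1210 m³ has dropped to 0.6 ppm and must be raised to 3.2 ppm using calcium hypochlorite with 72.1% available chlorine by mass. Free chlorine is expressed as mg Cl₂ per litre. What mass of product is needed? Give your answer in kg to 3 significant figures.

4.36 kg

Volume: 1210 m³ = 1,210,000 L.
Chlorine deficit: 3.2 − 0.6 = 2.6 ppm = 2.6 mg/L as Cl₂.
Cl₂ equivalent needed: 2.6 mg/L × 1,210,000 L = 3,146,000 mg = 3146 g.
Product at 72.1% available chlorine: 3146 / 0.721 = 4363 g.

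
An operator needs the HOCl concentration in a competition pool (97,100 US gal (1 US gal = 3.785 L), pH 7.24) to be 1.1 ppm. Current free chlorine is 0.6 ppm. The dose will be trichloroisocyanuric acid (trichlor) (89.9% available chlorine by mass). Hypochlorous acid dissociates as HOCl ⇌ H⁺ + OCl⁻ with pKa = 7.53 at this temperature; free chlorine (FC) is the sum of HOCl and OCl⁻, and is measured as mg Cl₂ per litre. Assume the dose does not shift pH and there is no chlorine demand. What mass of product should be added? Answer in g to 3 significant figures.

Volume: 97,100 US gal × 3.785 L/gal = 367,524 L.
[OCl⁻]/[HOCl] = 10^(pH − pKa) = 10^(7.24 − 7.53) = 0.5129; fraction as HOCl = 1/(1 + 0.5129) = 0.661.
Free chlorine required for 1.1 ppm HOCl: 1.1 / 0.661 = 1.664 ppm.
FC to add: 1.664 − 0.6 = 1.064 mg/L as Cl₂.
Cl₂ equivalent: 1.064 mg/L × 367,524 L = 391.1 g.
Product at 89.9% available Cl: 391.1 / 0.899 = 435 g.

435 g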